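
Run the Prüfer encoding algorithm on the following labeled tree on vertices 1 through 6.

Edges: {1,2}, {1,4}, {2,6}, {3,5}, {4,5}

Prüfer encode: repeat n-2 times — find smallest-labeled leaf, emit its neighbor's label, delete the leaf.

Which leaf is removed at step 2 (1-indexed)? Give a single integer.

Step 1: current leaves = {3,6}. Remove leaf 3 (neighbor: 5).
Step 2: current leaves = {5,6}. Remove leaf 5 (neighbor: 4).

Answer: 5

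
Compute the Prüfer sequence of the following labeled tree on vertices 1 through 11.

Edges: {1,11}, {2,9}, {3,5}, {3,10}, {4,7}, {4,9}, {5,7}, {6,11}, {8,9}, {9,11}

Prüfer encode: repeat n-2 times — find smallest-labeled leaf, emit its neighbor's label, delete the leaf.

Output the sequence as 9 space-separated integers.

Step 1: leaves = {1,2,6,8,10}. Remove smallest leaf 1, emit neighbor 11.
Step 2: leaves = {2,6,8,10}. Remove smallest leaf 2, emit neighbor 9.
Step 3: leaves = {6,8,10}. Remove smallest leaf 6, emit neighbor 11.
Step 4: leaves = {8,10,11}. Remove smallest leaf 8, emit neighbor 9.
Step 5: leaves = {10,11}. Remove smallest leaf 10, emit neighbor 3.
Step 6: leaves = {3,11}. Remove smallest leaf 3, emit neighbor 5.
Step 7: leaves = {5,11}. Remove smallest leaf 5, emit neighbor 7.
Step 8: leaves = {7,11}. Remove smallest leaf 7, emit neighbor 4.
Step 9: leaves = {4,11}. Remove smallest leaf 4, emit neighbor 9.
Done: 2 vertices remain (9, 11). Sequence = [11 9 11 9 3 5 7 4 9]

Answer: 11 9 11 9 3 5 7 4 9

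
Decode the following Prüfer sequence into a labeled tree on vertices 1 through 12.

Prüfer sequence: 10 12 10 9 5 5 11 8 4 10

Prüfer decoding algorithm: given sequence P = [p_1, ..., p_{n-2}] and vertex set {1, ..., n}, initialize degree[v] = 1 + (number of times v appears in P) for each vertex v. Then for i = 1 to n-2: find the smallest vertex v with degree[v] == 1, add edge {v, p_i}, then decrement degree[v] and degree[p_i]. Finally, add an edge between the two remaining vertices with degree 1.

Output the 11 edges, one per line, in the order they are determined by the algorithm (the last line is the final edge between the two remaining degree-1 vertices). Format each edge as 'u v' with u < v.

Initial degrees: {1:1, 2:1, 3:1, 4:2, 5:3, 6:1, 7:1, 8:2, 9:2, 10:4, 11:2, 12:2}
Step 1: smallest deg-1 vertex = 1, p_1 = 10. Add edge {1,10}. Now deg[1]=0, deg[10]=3.
Step 2: smallest deg-1 vertex = 2, p_2 = 12. Add edge {2,12}. Now deg[2]=0, deg[12]=1.
Step 3: smallest deg-1 vertex = 3, p_3 = 10. Add edge {3,10}. Now deg[3]=0, deg[10]=2.
Step 4: smallest deg-1 vertex = 6, p_4 = 9. Add edge {6,9}. Now deg[6]=0, deg[9]=1.
Step 5: smallest deg-1 vertex = 7, p_5 = 5. Add edge {5,7}. Now deg[7]=0, deg[5]=2.
Step 6: smallest deg-1 vertex = 9, p_6 = 5. Add edge {5,9}. Now deg[9]=0, deg[5]=1.
Step 7: smallest deg-1 vertex = 5, p_7 = 11. Add edge {5,11}. Now deg[5]=0, deg[11]=1.
Step 8: smallest deg-1 vertex = 11, p_8 = 8. Add edge {8,11}. Now deg[11]=0, deg[8]=1.
Step 9: smallest deg-1 vertex = 8, p_9 = 4. Add edge {4,8}. Now deg[8]=0, deg[4]=1.
Step 10: smallest deg-1 vertex = 4, p_10 = 10. Add edge {4,10}. Now deg[4]=0, deg[10]=1.
Final: two remaining deg-1 vertices are 10, 12. Add edge {10,12}.

Answer: 1 10
2 12
3 10
6 9
5 7
5 9
5 11
8 11
4 8
4 10
10 12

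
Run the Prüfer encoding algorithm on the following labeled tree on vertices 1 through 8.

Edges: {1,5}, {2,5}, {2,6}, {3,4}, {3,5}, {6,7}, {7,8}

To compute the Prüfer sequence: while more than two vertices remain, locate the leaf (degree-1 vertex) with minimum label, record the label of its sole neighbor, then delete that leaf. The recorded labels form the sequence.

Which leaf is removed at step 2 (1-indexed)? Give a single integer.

Step 1: current leaves = {1,4,8}. Remove leaf 1 (neighbor: 5).
Step 2: current leaves = {4,8}. Remove leaf 4 (neighbor: 3).

Answer: 4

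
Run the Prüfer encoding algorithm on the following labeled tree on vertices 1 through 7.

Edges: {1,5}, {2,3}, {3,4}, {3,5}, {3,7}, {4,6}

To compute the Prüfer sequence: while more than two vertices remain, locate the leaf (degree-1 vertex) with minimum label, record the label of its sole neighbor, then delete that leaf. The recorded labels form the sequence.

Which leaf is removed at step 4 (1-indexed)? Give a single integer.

Answer: 6

Derivation:
Step 1: current leaves = {1,2,6,7}. Remove leaf 1 (neighbor: 5).
Step 2: current leaves = {2,5,6,7}. Remove leaf 2 (neighbor: 3).
Step 3: current leaves = {5,6,7}. Remove leaf 5 (neighbor: 3).
Step 4: current leaves = {6,7}. Remove leaf 6 (neighbor: 4).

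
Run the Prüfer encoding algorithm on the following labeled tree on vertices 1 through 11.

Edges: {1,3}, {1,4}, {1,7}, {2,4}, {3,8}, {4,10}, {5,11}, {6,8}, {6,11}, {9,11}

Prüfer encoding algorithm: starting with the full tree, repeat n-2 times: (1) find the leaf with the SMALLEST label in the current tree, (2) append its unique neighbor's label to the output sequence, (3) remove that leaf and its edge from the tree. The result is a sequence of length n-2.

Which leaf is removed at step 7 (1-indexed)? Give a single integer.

Answer: 1

Derivation:
Step 1: current leaves = {2,5,7,9,10}. Remove leaf 2 (neighbor: 4).
Step 2: current leaves = {5,7,9,10}. Remove leaf 5 (neighbor: 11).
Step 3: current leaves = {7,9,10}. Remove leaf 7 (neighbor: 1).
Step 4: current leaves = {9,10}. Remove leaf 9 (neighbor: 11).
Step 5: current leaves = {10,11}. Remove leaf 10 (neighbor: 4).
Step 6: current leaves = {4,11}. Remove leaf 4 (neighbor: 1).
Step 7: current leaves = {1,11}. Remove leaf 1 (neighbor: 3).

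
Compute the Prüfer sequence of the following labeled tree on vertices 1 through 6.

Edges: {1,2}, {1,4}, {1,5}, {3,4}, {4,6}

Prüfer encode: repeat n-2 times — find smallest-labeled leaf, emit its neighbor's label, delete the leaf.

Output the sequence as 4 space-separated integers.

Answer: 1 4 1 4

Derivation:
Step 1: leaves = {2,3,5,6}. Remove smallest leaf 2, emit neighbor 1.
Step 2: leaves = {3,5,6}. Remove smallest leaf 3, emit neighbor 4.
Step 3: leaves = {5,6}. Remove smallest leaf 5, emit neighbor 1.
Step 4: leaves = {1,6}. Remove smallest leaf 1, emit neighbor 4.
Done: 2 vertices remain (4, 6). Sequence = [1 4 1 4]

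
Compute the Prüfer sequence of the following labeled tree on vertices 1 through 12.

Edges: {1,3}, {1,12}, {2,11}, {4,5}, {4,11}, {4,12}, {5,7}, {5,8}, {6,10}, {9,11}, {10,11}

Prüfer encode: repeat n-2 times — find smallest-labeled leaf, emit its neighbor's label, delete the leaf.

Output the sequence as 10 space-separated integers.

Answer: 11 1 12 10 5 5 4 11 11 4

Derivation:
Step 1: leaves = {2,3,6,7,8,9}. Remove smallest leaf 2, emit neighbor 11.
Step 2: leaves = {3,6,7,8,9}. Remove smallest leaf 3, emit neighbor 1.
Step 3: leaves = {1,6,7,8,9}. Remove smallest leaf 1, emit neighbor 12.
Step 4: leaves = {6,7,8,9,12}. Remove smallest leaf 6, emit neighbor 10.
Step 5: leaves = {7,8,9,10,12}. Remove smallest leaf 7, emit neighbor 5.
Step 6: leaves = {8,9,10,12}. Remove smallest leaf 8, emit neighbor 5.
Step 7: leaves = {5,9,10,12}. Remove smallest leaf 5, emit neighbor 4.
Step 8: leaves = {9,10,12}. Remove smallest leaf 9, emit neighbor 11.
Step 9: leaves = {10,12}. Remove smallest leaf 10, emit neighbor 11.
Step 10: leaves = {11,12}. Remove smallest leaf 11, emit neighbor 4.
Done: 2 vertices remain (4, 12). Sequence = [11 1 12 10 5 5 4 11 11 4]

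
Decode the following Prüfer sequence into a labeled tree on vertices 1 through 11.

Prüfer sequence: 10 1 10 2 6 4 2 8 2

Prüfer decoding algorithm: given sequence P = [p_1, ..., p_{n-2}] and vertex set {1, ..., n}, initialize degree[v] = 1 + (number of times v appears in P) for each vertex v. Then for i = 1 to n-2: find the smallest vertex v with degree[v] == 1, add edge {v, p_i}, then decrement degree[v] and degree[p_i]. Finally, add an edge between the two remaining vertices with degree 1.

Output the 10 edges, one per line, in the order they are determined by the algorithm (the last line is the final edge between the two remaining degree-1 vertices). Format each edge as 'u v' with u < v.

Answer: 3 10
1 5
1 10
2 7
6 9
4 6
2 4
8 10
2 8
2 11

Derivation:
Initial degrees: {1:2, 2:4, 3:1, 4:2, 5:1, 6:2, 7:1, 8:2, 9:1, 10:3, 11:1}
Step 1: smallest deg-1 vertex = 3, p_1 = 10. Add edge {3,10}. Now deg[3]=0, deg[10]=2.
Step 2: smallest deg-1 vertex = 5, p_2 = 1. Add edge {1,5}. Now deg[5]=0, deg[1]=1.
Step 3: smallest deg-1 vertex = 1, p_3 = 10. Add edge {1,10}. Now deg[1]=0, deg[10]=1.
Step 4: smallest deg-1 vertex = 7, p_4 = 2. Add edge {2,7}. Now deg[7]=0, deg[2]=3.
Step 5: smallest deg-1 vertex = 9, p_5 = 6. Add edge {6,9}. Now deg[9]=0, deg[6]=1.
Step 6: smallest deg-1 vertex = 6, p_6 = 4. Add edge {4,6}. Now deg[6]=0, deg[4]=1.
Step 7: smallest deg-1 vertex = 4, p_7 = 2. Add edge {2,4}. Now deg[4]=0, deg[2]=2.
Step 8: smallest deg-1 vertex = 10, p_8 = 8. Add edge {8,10}. Now deg[10]=0, deg[8]=1.
Step 9: smallest deg-1 vertex = 8, p_9 = 2. Add edge {2,8}. Now deg[8]=0, deg[2]=1.
Final: two remaining deg-1 vertices are 2, 11. Add edge {2,11}.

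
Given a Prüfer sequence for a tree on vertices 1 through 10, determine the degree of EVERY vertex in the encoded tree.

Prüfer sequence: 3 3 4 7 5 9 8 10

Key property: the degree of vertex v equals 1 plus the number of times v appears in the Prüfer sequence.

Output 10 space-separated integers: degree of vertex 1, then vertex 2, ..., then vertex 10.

Answer: 1 1 3 2 2 1 2 2 2 2

Derivation:
p_1 = 3: count[3] becomes 1
p_2 = 3: count[3] becomes 2
p_3 = 4: count[4] becomes 1
p_4 = 7: count[7] becomes 1
p_5 = 5: count[5] becomes 1
p_6 = 9: count[9] becomes 1
p_7 = 8: count[8] becomes 1
p_8 = 10: count[10] becomes 1
Degrees (1 + count): deg[1]=1+0=1, deg[2]=1+0=1, deg[3]=1+2=3, deg[4]=1+1=2, deg[5]=1+1=2, deg[6]=1+0=1, deg[7]=1+1=2, deg[8]=1+1=2, deg[9]=1+1=2, deg[10]=1+1=2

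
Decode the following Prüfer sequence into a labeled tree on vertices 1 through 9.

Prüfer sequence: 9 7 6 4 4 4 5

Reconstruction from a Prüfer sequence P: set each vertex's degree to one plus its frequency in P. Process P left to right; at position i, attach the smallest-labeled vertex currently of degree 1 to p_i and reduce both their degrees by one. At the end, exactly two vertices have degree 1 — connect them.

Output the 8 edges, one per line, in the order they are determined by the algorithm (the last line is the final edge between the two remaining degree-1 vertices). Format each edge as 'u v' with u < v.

Answer: 1 9
2 7
3 6
4 6
4 7
4 8
4 5
5 9

Derivation:
Initial degrees: {1:1, 2:1, 3:1, 4:4, 5:2, 6:2, 7:2, 8:1, 9:2}
Step 1: smallest deg-1 vertex = 1, p_1 = 9. Add edge {1,9}. Now deg[1]=0, deg[9]=1.
Step 2: smallest deg-1 vertex = 2, p_2 = 7. Add edge {2,7}. Now deg[2]=0, deg[7]=1.
Step 3: smallest deg-1 vertex = 3, p_3 = 6. Add edge {3,6}. Now deg[3]=0, deg[6]=1.
Step 4: smallest deg-1 vertex = 6, p_4 = 4. Add edge {4,6}. Now deg[6]=0, deg[4]=3.
Step 5: smallest deg-1 vertex = 7, p_5 = 4. Add edge {4,7}. Now deg[7]=0, deg[4]=2.
Step 6: smallest deg-1 vertex = 8, p_6 = 4. Add edge {4,8}. Now deg[8]=0, deg[4]=1.
Step 7: smallest deg-1 vertex = 4, p_7 = 5. Add edge {4,5}. Now deg[4]=0, deg[5]=1.
Final: two remaining deg-1 vertices are 5, 9. Add edge {5,9}.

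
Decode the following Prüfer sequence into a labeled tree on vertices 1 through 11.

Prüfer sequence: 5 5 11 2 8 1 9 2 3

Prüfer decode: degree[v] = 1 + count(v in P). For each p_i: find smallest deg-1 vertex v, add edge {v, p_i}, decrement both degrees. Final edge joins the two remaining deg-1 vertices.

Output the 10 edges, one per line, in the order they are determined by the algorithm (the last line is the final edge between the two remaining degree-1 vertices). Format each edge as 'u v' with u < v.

Answer: 4 5
5 6
5 11
2 7
8 10
1 8
1 9
2 9
2 3
3 11

Derivation:
Initial degrees: {1:2, 2:3, 3:2, 4:1, 5:3, 6:1, 7:1, 8:2, 9:2, 10:1, 11:2}
Step 1: smallest deg-1 vertex = 4, p_1 = 5. Add edge {4,5}. Now deg[4]=0, deg[5]=2.
Step 2: smallest deg-1 vertex = 6, p_2 = 5. Add edge {5,6}. Now deg[6]=0, deg[5]=1.
Step 3: smallest deg-1 vertex = 5, p_3 = 11. Add edge {5,11}. Now deg[5]=0, deg[11]=1.
Step 4: smallest deg-1 vertex = 7, p_4 = 2. Add edge {2,7}. Now deg[7]=0, deg[2]=2.
Step 5: smallest deg-1 vertex = 10, p_5 = 8. Add edge {8,10}. Now deg[10]=0, deg[8]=1.
Step 6: smallest deg-1 vertex = 8, p_6 = 1. Add edge {1,8}. Now deg[8]=0, deg[1]=1.
Step 7: smallest deg-1 vertex = 1, p_7 = 9. Add edge {1,9}. Now deg[1]=0, deg[9]=1.
Step 8: smallest deg-1 vertex = 9, p_8 = 2. Add edge {2,9}. Now deg[9]=0, deg[2]=1.
Step 9: smallest deg-1 vertex = 2, p_9 = 3. Add edge {2,3}. Now deg[2]=0, deg[3]=1.
Final: two remaining deg-1 vertices are 3, 11. Add edge {3,11}.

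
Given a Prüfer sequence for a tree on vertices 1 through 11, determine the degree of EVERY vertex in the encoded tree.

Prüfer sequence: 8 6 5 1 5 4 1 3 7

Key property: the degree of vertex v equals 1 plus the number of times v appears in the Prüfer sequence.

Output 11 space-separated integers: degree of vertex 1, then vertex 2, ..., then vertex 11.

Answer: 3 1 2 2 3 2 2 2 1 1 1

Derivation:
p_1 = 8: count[8] becomes 1
p_2 = 6: count[6] becomes 1
p_3 = 5: count[5] becomes 1
p_4 = 1: count[1] becomes 1
p_5 = 5: count[5] becomes 2
p_6 = 4: count[4] becomes 1
p_7 = 1: count[1] becomes 2
p_8 = 3: count[3] becomes 1
p_9 = 7: count[7] becomes 1
Degrees (1 + count): deg[1]=1+2=3, deg[2]=1+0=1, deg[3]=1+1=2, deg[4]=1+1=2, deg[5]=1+2=3, deg[6]=1+1=2, deg[7]=1+1=2, deg[8]=1+1=2, deg[9]=1+0=1, deg[10]=1+0=1, deg[11]=1+0=1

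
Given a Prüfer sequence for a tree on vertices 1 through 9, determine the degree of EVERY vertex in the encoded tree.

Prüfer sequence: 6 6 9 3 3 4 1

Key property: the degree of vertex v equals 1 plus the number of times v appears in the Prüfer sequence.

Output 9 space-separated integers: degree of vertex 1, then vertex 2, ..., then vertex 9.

p_1 = 6: count[6] becomes 1
p_2 = 6: count[6] becomes 2
p_3 = 9: count[9] becomes 1
p_4 = 3: count[3] becomes 1
p_5 = 3: count[3] becomes 2
p_6 = 4: count[4] becomes 1
p_7 = 1: count[1] becomes 1
Degrees (1 + count): deg[1]=1+1=2, deg[2]=1+0=1, deg[3]=1+2=3, deg[4]=1+1=2, deg[5]=1+0=1, deg[6]=1+2=3, deg[7]=1+0=1, deg[8]=1+0=1, deg[9]=1+1=2

Answer: 2 1 3 2 1 3 1 1 2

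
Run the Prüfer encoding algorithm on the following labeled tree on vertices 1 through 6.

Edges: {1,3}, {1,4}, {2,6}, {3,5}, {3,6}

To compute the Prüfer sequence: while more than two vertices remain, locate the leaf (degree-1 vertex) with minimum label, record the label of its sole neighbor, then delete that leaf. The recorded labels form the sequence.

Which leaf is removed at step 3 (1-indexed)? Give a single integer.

Answer: 1

Derivation:
Step 1: current leaves = {2,4,5}. Remove leaf 2 (neighbor: 6).
Step 2: current leaves = {4,5,6}. Remove leaf 4 (neighbor: 1).
Step 3: current leaves = {1,5,6}. Remove leaf 1 (neighbor: 3).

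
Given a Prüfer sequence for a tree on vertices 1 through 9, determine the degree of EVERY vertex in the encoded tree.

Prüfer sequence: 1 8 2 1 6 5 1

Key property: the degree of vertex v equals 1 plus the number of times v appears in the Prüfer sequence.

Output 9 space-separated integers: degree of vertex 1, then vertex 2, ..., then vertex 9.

Answer: 4 2 1 1 2 2 1 2 1

Derivation:
p_1 = 1: count[1] becomes 1
p_2 = 8: count[8] becomes 1
p_3 = 2: count[2] becomes 1
p_4 = 1: count[1] becomes 2
p_5 = 6: count[6] becomes 1
p_6 = 5: count[5] becomes 1
p_7 = 1: count[1] becomes 3
Degrees (1 + count): deg[1]=1+3=4, deg[2]=1+1=2, deg[3]=1+0=1, deg[4]=1+0=1, deg[5]=1+1=2, deg[6]=1+1=2, deg[7]=1+0=1, deg[8]=1+1=2, deg[9]=1+0=1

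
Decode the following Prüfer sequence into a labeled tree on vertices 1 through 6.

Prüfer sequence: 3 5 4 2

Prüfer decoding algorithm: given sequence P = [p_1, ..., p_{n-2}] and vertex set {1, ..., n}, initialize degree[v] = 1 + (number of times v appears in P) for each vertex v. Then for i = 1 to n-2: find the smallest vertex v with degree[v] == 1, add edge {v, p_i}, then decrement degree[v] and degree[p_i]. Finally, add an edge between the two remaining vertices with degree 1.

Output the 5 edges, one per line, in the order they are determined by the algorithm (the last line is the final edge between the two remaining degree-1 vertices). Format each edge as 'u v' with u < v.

Answer: 1 3
3 5
4 5
2 4
2 6

Derivation:
Initial degrees: {1:1, 2:2, 3:2, 4:2, 5:2, 6:1}
Step 1: smallest deg-1 vertex = 1, p_1 = 3. Add edge {1,3}. Now deg[1]=0, deg[3]=1.
Step 2: smallest deg-1 vertex = 3, p_2 = 5. Add edge {3,5}. Now deg[3]=0, deg[5]=1.
Step 3: smallest deg-1 vertex = 5, p_3 = 4. Add edge {4,5}. Now deg[5]=0, deg[4]=1.
Step 4: smallest deg-1 vertex = 4, p_4 = 2. Add edge {2,4}. Now deg[4]=0, deg[2]=1.
Final: two remaining deg-1 vertices are 2, 6. Add edge {2,6}.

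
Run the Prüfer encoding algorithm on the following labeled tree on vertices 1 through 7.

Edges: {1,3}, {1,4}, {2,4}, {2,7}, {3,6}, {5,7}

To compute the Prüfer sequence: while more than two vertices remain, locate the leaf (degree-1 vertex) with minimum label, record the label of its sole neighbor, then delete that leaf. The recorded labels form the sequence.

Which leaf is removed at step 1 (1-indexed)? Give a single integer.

Step 1: current leaves = {5,6}. Remove leaf 5 (neighbor: 7).

Answer: 5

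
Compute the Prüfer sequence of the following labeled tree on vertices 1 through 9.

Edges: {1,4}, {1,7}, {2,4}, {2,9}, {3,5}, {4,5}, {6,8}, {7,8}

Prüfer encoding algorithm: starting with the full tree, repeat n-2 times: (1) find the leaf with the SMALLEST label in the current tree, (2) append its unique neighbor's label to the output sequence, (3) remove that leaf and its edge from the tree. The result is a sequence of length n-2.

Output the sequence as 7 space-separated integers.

Step 1: leaves = {3,6,9}. Remove smallest leaf 3, emit neighbor 5.
Step 2: leaves = {5,6,9}. Remove smallest leaf 5, emit neighbor 4.
Step 3: leaves = {6,9}. Remove smallest leaf 6, emit neighbor 8.
Step 4: leaves = {8,9}. Remove smallest leaf 8, emit neighbor 7.
Step 5: leaves = {7,9}. Remove smallest leaf 7, emit neighbor 1.
Step 6: leaves = {1,9}. Remove smallest leaf 1, emit neighbor 4.
Step 7: leaves = {4,9}. Remove smallest leaf 4, emit neighbor 2.
Done: 2 vertices remain (2, 9). Sequence = [5 4 8 7 1 4 2]

Answer: 5 4 8 7 1 4 2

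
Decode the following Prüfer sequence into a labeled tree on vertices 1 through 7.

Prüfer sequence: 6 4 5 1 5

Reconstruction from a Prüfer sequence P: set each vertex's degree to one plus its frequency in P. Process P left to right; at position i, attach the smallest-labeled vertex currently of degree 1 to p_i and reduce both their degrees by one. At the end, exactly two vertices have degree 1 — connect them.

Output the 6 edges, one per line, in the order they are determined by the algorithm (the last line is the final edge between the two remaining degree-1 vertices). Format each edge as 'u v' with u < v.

Answer: 2 6
3 4
4 5
1 6
1 5
5 7

Derivation:
Initial degrees: {1:2, 2:1, 3:1, 4:2, 5:3, 6:2, 7:1}
Step 1: smallest deg-1 vertex = 2, p_1 = 6. Add edge {2,6}. Now deg[2]=0, deg[6]=1.
Step 2: smallest deg-1 vertex = 3, p_2 = 4. Add edge {3,4}. Now deg[3]=0, deg[4]=1.
Step 3: smallest deg-1 vertex = 4, p_3 = 5. Add edge {4,5}. Now deg[4]=0, deg[5]=2.
Step 4: smallest deg-1 vertex = 6, p_4 = 1. Add edge {1,6}. Now deg[6]=0, deg[1]=1.
Step 5: smallest deg-1 vertex = 1, p_5 = 5. Add edge {1,5}. Now deg[1]=0, deg[5]=1.
Final: two remaining deg-1 vertices are 5, 7. Add edge {5,7}.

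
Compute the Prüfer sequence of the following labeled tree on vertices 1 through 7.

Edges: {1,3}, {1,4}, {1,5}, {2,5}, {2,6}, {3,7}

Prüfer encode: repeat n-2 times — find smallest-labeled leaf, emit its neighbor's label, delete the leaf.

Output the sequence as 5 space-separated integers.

Answer: 1 2 5 1 3

Derivation:
Step 1: leaves = {4,6,7}. Remove smallest leaf 4, emit neighbor 1.
Step 2: leaves = {6,7}. Remove smallest leaf 6, emit neighbor 2.
Step 3: leaves = {2,7}. Remove smallest leaf 2, emit neighbor 5.
Step 4: leaves = {5,7}. Remove smallest leaf 5, emit neighbor 1.
Step 5: leaves = {1,7}. Remove smallest leaf 1, emit neighbor 3.
Done: 2 vertices remain (3, 7). Sequence = [1 2 5 1 3]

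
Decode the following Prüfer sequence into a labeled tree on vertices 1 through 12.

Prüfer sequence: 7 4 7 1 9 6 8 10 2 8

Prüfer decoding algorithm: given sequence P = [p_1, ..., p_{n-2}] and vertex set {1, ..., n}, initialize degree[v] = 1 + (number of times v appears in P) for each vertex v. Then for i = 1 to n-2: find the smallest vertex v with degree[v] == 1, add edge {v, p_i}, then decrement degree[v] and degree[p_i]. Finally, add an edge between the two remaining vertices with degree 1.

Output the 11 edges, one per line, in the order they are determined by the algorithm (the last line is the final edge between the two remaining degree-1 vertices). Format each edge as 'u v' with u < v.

Answer: 3 7
4 5
4 7
1 7
1 9
6 9
6 8
10 11
2 10
2 8
8 12

Derivation:
Initial degrees: {1:2, 2:2, 3:1, 4:2, 5:1, 6:2, 7:3, 8:3, 9:2, 10:2, 11:1, 12:1}
Step 1: smallest deg-1 vertex = 3, p_1 = 7. Add edge {3,7}. Now deg[3]=0, deg[7]=2.
Step 2: smallest deg-1 vertex = 5, p_2 = 4. Add edge {4,5}. Now deg[5]=0, deg[4]=1.
Step 3: smallest deg-1 vertex = 4, p_3 = 7. Add edge {4,7}. Now deg[4]=0, deg[7]=1.
Step 4: smallest deg-1 vertex = 7, p_4 = 1. Add edge {1,7}. Now deg[7]=0, deg[1]=1.
Step 5: smallest deg-1 vertex = 1, p_5 = 9. Add edge {1,9}. Now deg[1]=0, deg[9]=1.
Step 6: smallest deg-1 vertex = 9, p_6 = 6. Add edge {6,9}. Now deg[9]=0, deg[6]=1.
Step 7: smallest deg-1 vertex = 6, p_7 = 8. Add edge {6,8}. Now deg[6]=0, deg[8]=2.
Step 8: smallest deg-1 vertex = 11, p_8 = 10. Add edge {10,11}. Now deg[11]=0, deg[10]=1.
Step 9: smallest deg-1 vertex = 10, p_9 = 2. Add edge {2,10}. Now deg[10]=0, deg[2]=1.
Step 10: smallest deg-1 vertex = 2, p_10 = 8. Add edge {2,8}. Now deg[2]=0, deg[8]=1.
Final: two remaining deg-1 vertices are 8, 12. Add edge {8,12}.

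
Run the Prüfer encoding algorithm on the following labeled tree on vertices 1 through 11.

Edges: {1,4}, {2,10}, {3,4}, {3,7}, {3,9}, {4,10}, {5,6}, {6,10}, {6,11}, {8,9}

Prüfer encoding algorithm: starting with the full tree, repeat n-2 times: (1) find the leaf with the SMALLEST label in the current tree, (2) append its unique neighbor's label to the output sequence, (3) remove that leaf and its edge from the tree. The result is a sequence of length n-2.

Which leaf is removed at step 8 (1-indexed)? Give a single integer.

Answer: 4

Derivation:
Step 1: current leaves = {1,2,5,7,8,11}. Remove leaf 1 (neighbor: 4).
Step 2: current leaves = {2,5,7,8,11}. Remove leaf 2 (neighbor: 10).
Step 3: current leaves = {5,7,8,11}. Remove leaf 5 (neighbor: 6).
Step 4: current leaves = {7,8,11}. Remove leaf 7 (neighbor: 3).
Step 5: current leaves = {8,11}. Remove leaf 8 (neighbor: 9).
Step 6: current leaves = {9,11}. Remove leaf 9 (neighbor: 3).
Step 7: current leaves = {3,11}. Remove leaf 3 (neighbor: 4).
Step 8: current leaves = {4,11}. Remove leaf 4 (neighbor: 10).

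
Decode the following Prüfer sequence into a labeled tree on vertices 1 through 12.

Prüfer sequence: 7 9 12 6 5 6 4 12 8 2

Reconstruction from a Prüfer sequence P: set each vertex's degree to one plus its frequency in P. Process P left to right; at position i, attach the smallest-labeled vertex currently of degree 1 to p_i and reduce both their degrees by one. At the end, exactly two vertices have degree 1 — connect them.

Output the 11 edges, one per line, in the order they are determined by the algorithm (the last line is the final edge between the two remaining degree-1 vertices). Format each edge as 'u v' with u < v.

Answer: 1 7
3 9
7 12
6 9
5 10
5 6
4 6
4 12
8 11
2 8
2 12

Derivation:
Initial degrees: {1:1, 2:2, 3:1, 4:2, 5:2, 6:3, 7:2, 8:2, 9:2, 10:1, 11:1, 12:3}
Step 1: smallest deg-1 vertex = 1, p_1 = 7. Add edge {1,7}. Now deg[1]=0, deg[7]=1.
Step 2: smallest deg-1 vertex = 3, p_2 = 9. Add edge {3,9}. Now deg[3]=0, deg[9]=1.
Step 3: smallest deg-1 vertex = 7, p_3 = 12. Add edge {7,12}. Now deg[7]=0, deg[12]=2.
Step 4: smallest deg-1 vertex = 9, p_4 = 6. Add edge {6,9}. Now deg[9]=0, deg[6]=2.
Step 5: smallest deg-1 vertex = 10, p_5 = 5. Add edge {5,10}. Now deg[10]=0, deg[5]=1.
Step 6: smallest deg-1 vertex = 5, p_6 = 6. Add edge {5,6}. Now deg[5]=0, deg[6]=1.
Step 7: smallest deg-1 vertex = 6, p_7 = 4. Add edge {4,6}. Now deg[6]=0, deg[4]=1.
Step 8: smallest deg-1 vertex = 4, p_8 = 12. Add edge {4,12}. Now deg[4]=0, deg[12]=1.
Step 9: smallest deg-1 vertex = 11, p_9 = 8. Add edge {8,11}. Now deg[11]=0, deg[8]=1.
Step 10: smallest deg-1 vertex = 8, p_10 = 2. Add edge {2,8}. Now deg[8]=0, deg[2]=1.
Final: two remaining deg-1 vertices are 2, 12. Add edge {2,12}.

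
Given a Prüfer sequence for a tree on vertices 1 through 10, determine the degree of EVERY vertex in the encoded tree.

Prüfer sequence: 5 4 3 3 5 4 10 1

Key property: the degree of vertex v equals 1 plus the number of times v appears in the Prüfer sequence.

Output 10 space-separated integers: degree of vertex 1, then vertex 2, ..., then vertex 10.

p_1 = 5: count[5] becomes 1
p_2 = 4: count[4] becomes 1
p_3 = 3: count[3] becomes 1
p_4 = 3: count[3] becomes 2
p_5 = 5: count[5] becomes 2
p_6 = 4: count[4] becomes 2
p_7 = 10: count[10] becomes 1
p_8 = 1: count[1] becomes 1
Degrees (1 + count): deg[1]=1+1=2, deg[2]=1+0=1, deg[3]=1+2=3, deg[4]=1+2=3, deg[5]=1+2=3, deg[6]=1+0=1, deg[7]=1+0=1, deg[8]=1+0=1, deg[9]=1+0=1, deg[10]=1+1=2

Answer: 2 1 3 3 3 1 1 1 1 2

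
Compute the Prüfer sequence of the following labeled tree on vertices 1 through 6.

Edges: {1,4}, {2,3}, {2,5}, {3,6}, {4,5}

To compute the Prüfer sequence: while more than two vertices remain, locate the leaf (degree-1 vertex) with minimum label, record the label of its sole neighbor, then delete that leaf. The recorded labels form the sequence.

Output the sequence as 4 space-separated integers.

Step 1: leaves = {1,6}. Remove smallest leaf 1, emit neighbor 4.
Step 2: leaves = {4,6}. Remove smallest leaf 4, emit neighbor 5.
Step 3: leaves = {5,6}. Remove smallest leaf 5, emit neighbor 2.
Step 4: leaves = {2,6}. Remove smallest leaf 2, emit neighbor 3.
Done: 2 vertices remain (3, 6). Sequence = [4 5 2 3]

Answer: 4 5 2 3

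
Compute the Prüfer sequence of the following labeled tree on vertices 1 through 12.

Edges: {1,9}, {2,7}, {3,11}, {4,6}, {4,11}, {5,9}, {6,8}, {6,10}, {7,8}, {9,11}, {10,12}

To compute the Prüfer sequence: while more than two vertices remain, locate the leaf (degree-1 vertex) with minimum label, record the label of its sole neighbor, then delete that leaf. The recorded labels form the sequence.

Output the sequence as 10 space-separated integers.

Answer: 9 7 11 9 8 6 11 4 6 10

Derivation:
Step 1: leaves = {1,2,3,5,12}. Remove smallest leaf 1, emit neighbor 9.
Step 2: leaves = {2,3,5,12}. Remove smallest leaf 2, emit neighbor 7.
Step 3: leaves = {3,5,7,12}. Remove smallest leaf 3, emit neighbor 11.
Step 4: leaves = {5,7,12}. Remove smallest leaf 5, emit neighbor 9.
Step 5: leaves = {7,9,12}. Remove smallest leaf 7, emit neighbor 8.
Step 6: leaves = {8,9,12}. Remove smallest leaf 8, emit neighbor 6.
Step 7: leaves = {9,12}. Remove smallest leaf 9, emit neighbor 11.
Step 8: leaves = {11,12}. Remove smallest leaf 11, emit neighbor 4.
Step 9: leaves = {4,12}. Remove smallest leaf 4, emit neighbor 6.
Step 10: leaves = {6,12}. Remove smallest leaf 6, emit neighbor 10.
Done: 2 vertices remain (10, 12). Sequence = [9 7 11 9 8 6 11 4 6 10]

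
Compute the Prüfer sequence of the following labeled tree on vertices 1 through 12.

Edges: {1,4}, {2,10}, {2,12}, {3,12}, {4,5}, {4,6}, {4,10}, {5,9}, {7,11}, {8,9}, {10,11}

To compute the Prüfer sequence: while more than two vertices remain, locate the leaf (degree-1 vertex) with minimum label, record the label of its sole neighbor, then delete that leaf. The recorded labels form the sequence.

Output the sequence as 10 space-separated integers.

Answer: 4 12 4 11 9 5 4 10 10 2

Derivation:
Step 1: leaves = {1,3,6,7,8}. Remove smallest leaf 1, emit neighbor 4.
Step 2: leaves = {3,6,7,8}. Remove smallest leaf 3, emit neighbor 12.
Step 3: leaves = {6,7,8,12}. Remove smallest leaf 6, emit neighbor 4.
Step 4: leaves = {7,8,12}. Remove smallest leaf 7, emit neighbor 11.
Step 5: leaves = {8,11,12}. Remove smallest leaf 8, emit neighbor 9.
Step 6: leaves = {9,11,12}. Remove smallest leaf 9, emit neighbor 5.
Step 7: leaves = {5,11,12}. Remove smallest leaf 5, emit neighbor 4.
Step 8: leaves = {4,11,12}. Remove smallest leaf 4, emit neighbor 10.
Step 9: leaves = {11,12}. Remove smallest leaf 11, emit neighbor 10.
Step 10: leaves = {10,12}. Remove smallest leaf 10, emit neighbor 2.
Done: 2 vertices remain (2, 12). Sequence = [4 12 4 11 9 5 4 10 10 2]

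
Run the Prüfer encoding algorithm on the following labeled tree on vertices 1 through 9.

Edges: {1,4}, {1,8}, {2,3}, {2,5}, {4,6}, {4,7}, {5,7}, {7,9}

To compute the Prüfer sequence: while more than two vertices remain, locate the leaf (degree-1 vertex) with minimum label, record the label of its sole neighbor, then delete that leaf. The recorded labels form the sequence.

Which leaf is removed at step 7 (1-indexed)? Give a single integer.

Step 1: current leaves = {3,6,8,9}. Remove leaf 3 (neighbor: 2).
Step 2: current leaves = {2,6,8,9}. Remove leaf 2 (neighbor: 5).
Step 3: current leaves = {5,6,8,9}. Remove leaf 5 (neighbor: 7).
Step 4: current leaves = {6,8,9}. Remove leaf 6 (neighbor: 4).
Step 5: current leaves = {8,9}. Remove leaf 8 (neighbor: 1).
Step 6: current leaves = {1,9}. Remove leaf 1 (neighbor: 4).
Step 7: current leaves = {4,9}. Remove leaf 4 (neighbor: 7).

Answer: 4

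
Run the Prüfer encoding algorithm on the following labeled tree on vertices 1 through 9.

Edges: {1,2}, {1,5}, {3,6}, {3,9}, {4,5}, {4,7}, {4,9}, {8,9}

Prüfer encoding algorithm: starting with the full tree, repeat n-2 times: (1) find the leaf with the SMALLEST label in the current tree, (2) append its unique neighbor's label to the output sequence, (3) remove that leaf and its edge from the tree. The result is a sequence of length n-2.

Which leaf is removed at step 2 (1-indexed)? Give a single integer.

Answer: 1

Derivation:
Step 1: current leaves = {2,6,7,8}. Remove leaf 2 (neighbor: 1).
Step 2: current leaves = {1,6,7,8}. Remove leaf 1 (neighbor: 5).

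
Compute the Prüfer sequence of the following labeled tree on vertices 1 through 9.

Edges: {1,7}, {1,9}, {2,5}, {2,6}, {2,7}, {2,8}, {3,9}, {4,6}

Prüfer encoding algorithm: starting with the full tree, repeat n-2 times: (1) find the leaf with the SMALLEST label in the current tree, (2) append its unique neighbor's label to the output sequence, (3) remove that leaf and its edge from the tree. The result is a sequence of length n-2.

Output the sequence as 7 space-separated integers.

Step 1: leaves = {3,4,5,8}. Remove smallest leaf 3, emit neighbor 9.
Step 2: leaves = {4,5,8,9}. Remove smallest leaf 4, emit neighbor 6.
Step 3: leaves = {5,6,8,9}. Remove smallest leaf 5, emit neighbor 2.
Step 4: leaves = {6,8,9}. Remove smallest leaf 6, emit neighbor 2.
Step 5: leaves = {8,9}. Remove smallest leaf 8, emit neighbor 2.
Step 6: leaves = {2,9}. Remove smallest leaf 2, emit neighbor 7.
Step 7: leaves = {7,9}. Remove smallest leaf 7, emit neighbor 1.
Done: 2 vertices remain (1, 9). Sequence = [9 6 2 2 2 7 1]

Answer: 9 6 2 2 2 7 1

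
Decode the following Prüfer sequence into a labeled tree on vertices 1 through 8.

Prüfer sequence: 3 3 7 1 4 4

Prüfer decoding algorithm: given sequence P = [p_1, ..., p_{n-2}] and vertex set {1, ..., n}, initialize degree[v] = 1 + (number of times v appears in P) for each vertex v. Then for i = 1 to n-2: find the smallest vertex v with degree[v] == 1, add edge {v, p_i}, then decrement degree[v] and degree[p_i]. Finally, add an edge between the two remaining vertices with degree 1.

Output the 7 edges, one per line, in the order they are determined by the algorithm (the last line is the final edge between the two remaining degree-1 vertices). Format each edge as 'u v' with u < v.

Answer: 2 3
3 5
3 7
1 6
1 4
4 7
4 8

Derivation:
Initial degrees: {1:2, 2:1, 3:3, 4:3, 5:1, 6:1, 7:2, 8:1}
Step 1: smallest deg-1 vertex = 2, p_1 = 3. Add edge {2,3}. Now deg[2]=0, deg[3]=2.
Step 2: smallest deg-1 vertex = 5, p_2 = 3. Add edge {3,5}. Now deg[5]=0, deg[3]=1.
Step 3: smallest deg-1 vertex = 3, p_3 = 7. Add edge {3,7}. Now deg[3]=0, deg[7]=1.
Step 4: smallest deg-1 vertex = 6, p_4 = 1. Add edge {1,6}. Now deg[6]=0, deg[1]=1.
Step 5: smallest deg-1 vertex = 1, p_5 = 4. Add edge {1,4}. Now deg[1]=0, deg[4]=2.
Step 6: smallest deg-1 vertex = 7, p_6 = 4. Add edge {4,7}. Now deg[7]=0, deg[4]=1.
Final: two remaining deg-1 vertices are 4, 8. Add edge {4,8}.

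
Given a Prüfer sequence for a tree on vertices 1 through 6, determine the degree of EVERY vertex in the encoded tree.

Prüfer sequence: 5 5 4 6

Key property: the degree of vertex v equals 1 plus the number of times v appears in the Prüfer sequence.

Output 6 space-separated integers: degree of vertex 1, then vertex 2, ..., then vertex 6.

Answer: 1 1 1 2 3 2

Derivation:
p_1 = 5: count[5] becomes 1
p_2 = 5: count[5] becomes 2
p_3 = 4: count[4] becomes 1
p_4 = 6: count[6] becomes 1
Degrees (1 + count): deg[1]=1+0=1, deg[2]=1+0=1, deg[3]=1+0=1, deg[4]=1+1=2, deg[5]=1+2=3, deg[6]=1+1=2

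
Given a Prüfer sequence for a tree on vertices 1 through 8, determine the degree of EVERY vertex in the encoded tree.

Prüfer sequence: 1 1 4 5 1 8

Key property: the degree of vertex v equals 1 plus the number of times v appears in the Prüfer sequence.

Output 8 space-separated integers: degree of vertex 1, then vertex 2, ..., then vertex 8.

Answer: 4 1 1 2 2 1 1 2

Derivation:
p_1 = 1: count[1] becomes 1
p_2 = 1: count[1] becomes 2
p_3 = 4: count[4] becomes 1
p_4 = 5: count[5] becomes 1
p_5 = 1: count[1] becomes 3
p_6 = 8: count[8] becomes 1
Degrees (1 + count): deg[1]=1+3=4, deg[2]=1+0=1, deg[3]=1+0=1, deg[4]=1+1=2, deg[5]=1+1=2, deg[6]=1+0=1, deg[7]=1+0=1, deg[8]=1+1=2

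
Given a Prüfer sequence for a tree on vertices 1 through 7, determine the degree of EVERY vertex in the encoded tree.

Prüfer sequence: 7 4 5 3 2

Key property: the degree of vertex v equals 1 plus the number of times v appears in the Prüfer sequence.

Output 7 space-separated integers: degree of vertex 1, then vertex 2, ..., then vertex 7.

p_1 = 7: count[7] becomes 1
p_2 = 4: count[4] becomes 1
p_3 = 5: count[5] becomes 1
p_4 = 3: count[3] becomes 1
p_5 = 2: count[2] becomes 1
Degrees (1 + count): deg[1]=1+0=1, deg[2]=1+1=2, deg[3]=1+1=2, deg[4]=1+1=2, deg[5]=1+1=2, deg[6]=1+0=1, deg[7]=1+1=2

Answer: 1 2 2 2 2 1 2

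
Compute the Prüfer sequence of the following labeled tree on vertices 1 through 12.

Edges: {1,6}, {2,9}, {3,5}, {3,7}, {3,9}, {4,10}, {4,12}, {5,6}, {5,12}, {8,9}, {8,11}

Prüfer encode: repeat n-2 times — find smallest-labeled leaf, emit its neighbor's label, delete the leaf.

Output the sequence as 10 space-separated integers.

Step 1: leaves = {1,2,7,10,11}. Remove smallest leaf 1, emit neighbor 6.
Step 2: leaves = {2,6,7,10,11}. Remove smallest leaf 2, emit neighbor 9.
Step 3: leaves = {6,7,10,11}. Remove smallest leaf 6, emit neighbor 5.
Step 4: leaves = {7,10,11}. Remove smallest leaf 7, emit neighbor 3.
Step 5: leaves = {10,11}. Remove smallest leaf 10, emit neighbor 4.
Step 6: leaves = {4,11}. Remove smallest leaf 4, emit neighbor 12.
Step 7: leaves = {11,12}. Remove smallest leaf 11, emit neighbor 8.
Step 8: leaves = {8,12}. Remove smallest leaf 8, emit neighbor 9.
Step 9: leaves = {9,12}. Remove smallest leaf 9, emit neighbor 3.
Step 10: leaves = {3,12}. Remove smallest leaf 3, emit neighbor 5.
Done: 2 vertices remain (5, 12). Sequence = [6 9 5 3 4 12 8 9 3 5]

Answer: 6 9 5 3 4 12 8 9 3 5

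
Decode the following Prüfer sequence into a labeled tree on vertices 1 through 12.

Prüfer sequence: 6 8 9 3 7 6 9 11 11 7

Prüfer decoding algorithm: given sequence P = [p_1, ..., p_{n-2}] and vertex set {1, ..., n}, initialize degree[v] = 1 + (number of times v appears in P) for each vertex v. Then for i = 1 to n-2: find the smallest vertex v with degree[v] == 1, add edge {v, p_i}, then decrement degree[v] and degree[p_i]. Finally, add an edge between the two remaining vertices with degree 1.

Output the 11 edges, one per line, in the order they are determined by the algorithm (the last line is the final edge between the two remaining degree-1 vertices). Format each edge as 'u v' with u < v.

Initial degrees: {1:1, 2:1, 3:2, 4:1, 5:1, 6:3, 7:3, 8:2, 9:3, 10:1, 11:3, 12:1}
Step 1: smallest deg-1 vertex = 1, p_1 = 6. Add edge {1,6}. Now deg[1]=0, deg[6]=2.
Step 2: smallest deg-1 vertex = 2, p_2 = 8. Add edge {2,8}. Now deg[2]=0, deg[8]=1.
Step 3: smallest deg-1 vertex = 4, p_3 = 9. Add edge {4,9}. Now deg[4]=0, deg[9]=2.
Step 4: smallest deg-1 vertex = 5, p_4 = 3. Add edge {3,5}. Now deg[5]=0, deg[3]=1.
Step 5: smallest deg-1 vertex = 3, p_5 = 7. Add edge {3,7}. Now deg[3]=0, deg[7]=2.
Step 6: smallest deg-1 vertex = 8, p_6 = 6. Add edge {6,8}. Now deg[8]=0, deg[6]=1.
Step 7: smallest deg-1 vertex = 6, p_7 = 9. Add edge {6,9}. Now deg[6]=0, deg[9]=1.
Step 8: smallest deg-1 vertex = 9, p_8 = 11. Add edge {9,11}. Now deg[9]=0, deg[11]=2.
Step 9: smallest deg-1 vertex = 10, p_9 = 11. Add edge {10,11}. Now deg[10]=0, deg[11]=1.
Step 10: smallest deg-1 vertex = 11, p_10 = 7. Add edge {7,11}. Now deg[11]=0, deg[7]=1.
Final: two remaining deg-1 vertices are 7, 12. Add edge {7,12}.

Answer: 1 6
2 8
4 9
3 5
3 7
6 8
6 9
9 11
10 11
7 11
7 12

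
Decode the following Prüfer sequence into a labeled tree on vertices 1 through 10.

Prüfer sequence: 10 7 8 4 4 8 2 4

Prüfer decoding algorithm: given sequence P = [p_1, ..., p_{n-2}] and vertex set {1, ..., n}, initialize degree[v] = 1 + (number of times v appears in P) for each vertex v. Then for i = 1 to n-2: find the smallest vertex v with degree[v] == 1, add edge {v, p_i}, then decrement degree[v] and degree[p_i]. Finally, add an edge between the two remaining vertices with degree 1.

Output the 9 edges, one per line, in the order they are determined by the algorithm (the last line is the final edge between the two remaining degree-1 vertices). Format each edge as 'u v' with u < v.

Initial degrees: {1:1, 2:2, 3:1, 4:4, 5:1, 6:1, 7:2, 8:3, 9:1, 10:2}
Step 1: smallest deg-1 vertex = 1, p_1 = 10. Add edge {1,10}. Now deg[1]=0, deg[10]=1.
Step 2: smallest deg-1 vertex = 3, p_2 = 7. Add edge {3,7}. Now deg[3]=0, deg[7]=1.
Step 3: smallest deg-1 vertex = 5, p_3 = 8. Add edge {5,8}. Now deg[5]=0, deg[8]=2.
Step 4: smallest deg-1 vertex = 6, p_4 = 4. Add edge {4,6}. Now deg[6]=0, deg[4]=3.
Step 5: smallest deg-1 vertex = 7, p_5 = 4. Add edge {4,7}. Now deg[7]=0, deg[4]=2.
Step 6: smallest deg-1 vertex = 9, p_6 = 8. Add edge {8,9}. Now deg[9]=0, deg[8]=1.
Step 7: smallest deg-1 vertex = 8, p_7 = 2. Add edge {2,8}. Now deg[8]=0, deg[2]=1.
Step 8: smallest deg-1 vertex = 2, p_8 = 4. Add edge {2,4}. Now deg[2]=0, deg[4]=1.
Final: two remaining deg-1 vertices are 4, 10. Add edge {4,10}.

Answer: 1 10
3 7
5 8
4 6
4 7
8 9
2 8
2 4
4 10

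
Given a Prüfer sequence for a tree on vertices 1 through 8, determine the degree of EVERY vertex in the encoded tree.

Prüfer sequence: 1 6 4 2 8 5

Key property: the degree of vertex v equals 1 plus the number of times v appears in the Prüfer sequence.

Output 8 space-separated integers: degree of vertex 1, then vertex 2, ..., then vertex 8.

p_1 = 1: count[1] becomes 1
p_2 = 6: count[6] becomes 1
p_3 = 4: count[4] becomes 1
p_4 = 2: count[2] becomes 1
p_5 = 8: count[8] becomes 1
p_6 = 5: count[5] becomes 1
Degrees (1 + count): deg[1]=1+1=2, deg[2]=1+1=2, deg[3]=1+0=1, deg[4]=1+1=2, deg[5]=1+1=2, deg[6]=1+1=2, deg[7]=1+0=1, deg[8]=1+1=2

Answer: 2 2 1 2 2 2 1 2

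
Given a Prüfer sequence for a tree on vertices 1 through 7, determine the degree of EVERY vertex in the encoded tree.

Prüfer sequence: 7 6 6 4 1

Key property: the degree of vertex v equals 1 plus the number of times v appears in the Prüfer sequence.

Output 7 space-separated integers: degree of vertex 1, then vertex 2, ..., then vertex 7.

p_1 = 7: count[7] becomes 1
p_2 = 6: count[6] becomes 1
p_3 = 6: count[6] becomes 2
p_4 = 4: count[4] becomes 1
p_5 = 1: count[1] becomes 1
Degrees (1 + count): deg[1]=1+1=2, deg[2]=1+0=1, deg[3]=1+0=1, deg[4]=1+1=2, deg[5]=1+0=1, deg[6]=1+2=3, deg[7]=1+1=2

Answer: 2 1 1 2 1 3 2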